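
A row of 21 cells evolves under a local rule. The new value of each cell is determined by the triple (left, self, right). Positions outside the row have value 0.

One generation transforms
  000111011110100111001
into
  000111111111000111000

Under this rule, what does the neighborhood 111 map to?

1

At position 4 the neighborhood is 111; the next row has 1 there.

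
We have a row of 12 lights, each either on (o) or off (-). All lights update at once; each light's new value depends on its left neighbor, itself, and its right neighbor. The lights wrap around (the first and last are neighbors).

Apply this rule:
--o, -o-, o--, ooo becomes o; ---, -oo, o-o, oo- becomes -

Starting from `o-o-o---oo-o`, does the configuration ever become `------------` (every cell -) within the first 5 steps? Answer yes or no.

--o-oo-o----
-oo----oo---
o--o--o--o--
oooooooooooo
oooooooooooo
step 5 is oooooooooooo, still not uniform -

no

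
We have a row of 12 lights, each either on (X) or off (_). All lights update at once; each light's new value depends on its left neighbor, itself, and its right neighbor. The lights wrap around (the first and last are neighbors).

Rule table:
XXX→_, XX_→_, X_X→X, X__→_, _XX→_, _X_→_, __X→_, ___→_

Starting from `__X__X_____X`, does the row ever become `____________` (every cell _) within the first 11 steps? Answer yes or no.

____________
all cells are _ at step 1

yes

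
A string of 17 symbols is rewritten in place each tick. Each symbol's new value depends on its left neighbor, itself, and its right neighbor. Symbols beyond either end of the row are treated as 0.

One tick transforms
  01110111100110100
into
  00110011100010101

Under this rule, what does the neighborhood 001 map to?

At position 0 the neighborhood is 001; the next row has 0 there.

0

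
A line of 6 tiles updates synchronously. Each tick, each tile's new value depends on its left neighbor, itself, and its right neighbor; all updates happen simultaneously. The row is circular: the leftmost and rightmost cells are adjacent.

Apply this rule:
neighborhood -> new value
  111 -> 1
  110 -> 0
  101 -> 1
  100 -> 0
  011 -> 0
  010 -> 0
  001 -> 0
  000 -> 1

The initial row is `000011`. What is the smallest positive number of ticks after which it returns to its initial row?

2

011000
000011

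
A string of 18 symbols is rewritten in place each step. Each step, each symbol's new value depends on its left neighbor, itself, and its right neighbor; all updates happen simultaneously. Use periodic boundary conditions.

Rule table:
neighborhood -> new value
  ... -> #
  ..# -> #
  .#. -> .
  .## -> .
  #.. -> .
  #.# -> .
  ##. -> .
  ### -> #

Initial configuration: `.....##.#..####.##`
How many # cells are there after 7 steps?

7

.####.....#.##....
#.##..####.....###
.....#.##..####.##
.####.....#.##....  (repeats step 1; period 3)
step 7: .####.....#.##....
count of #: 7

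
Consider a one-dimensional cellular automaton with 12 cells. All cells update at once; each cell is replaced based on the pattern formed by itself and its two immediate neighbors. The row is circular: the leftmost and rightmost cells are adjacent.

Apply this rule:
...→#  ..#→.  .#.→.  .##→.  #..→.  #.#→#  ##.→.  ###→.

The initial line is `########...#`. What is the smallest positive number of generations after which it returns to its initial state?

generation 1: .........#..
generation 2: ########...#

2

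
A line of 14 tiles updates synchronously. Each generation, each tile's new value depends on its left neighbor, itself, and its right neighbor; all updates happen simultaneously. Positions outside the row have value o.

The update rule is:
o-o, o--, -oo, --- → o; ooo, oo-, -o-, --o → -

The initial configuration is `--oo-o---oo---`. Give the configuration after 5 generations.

o-oo-o-oo-oo-o

generation 1: o-o-o-oo-o-oo-
generation 2: -o-o-oo-o-oo-o
generation 3: o-o-oo-o-oo-oo
generation 4: -o-oo-o-oo-oo-
generation 5: o-oo-o-oo-oo-o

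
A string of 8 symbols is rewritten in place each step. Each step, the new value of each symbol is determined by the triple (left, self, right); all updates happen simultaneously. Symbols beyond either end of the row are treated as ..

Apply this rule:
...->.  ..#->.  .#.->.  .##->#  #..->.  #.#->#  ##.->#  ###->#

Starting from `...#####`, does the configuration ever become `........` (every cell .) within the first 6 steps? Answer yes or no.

...#####  (fixed point — unchanged through step 6)
step 6 is ...#####, still not uniform .

no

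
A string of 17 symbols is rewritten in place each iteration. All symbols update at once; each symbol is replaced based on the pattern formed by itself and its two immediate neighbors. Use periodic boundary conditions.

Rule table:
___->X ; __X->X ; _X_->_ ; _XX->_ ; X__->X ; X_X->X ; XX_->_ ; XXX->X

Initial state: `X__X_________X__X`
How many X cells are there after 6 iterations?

8

_XX_XXXXXXXXX_XX_
X__X_XXXXXXX_X__X
_XX_X_XXXXX_X_XX_
X__X_X_XXX_X_X__X
_XX_X_X_X_X_X_XX_
X__X_X_X_X_X_X__X
count of X: 8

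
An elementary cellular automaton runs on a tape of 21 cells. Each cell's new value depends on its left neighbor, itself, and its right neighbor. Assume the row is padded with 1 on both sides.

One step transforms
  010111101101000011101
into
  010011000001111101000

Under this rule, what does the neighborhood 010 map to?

At position 1 the neighborhood is 010; the next row has 1 there.

1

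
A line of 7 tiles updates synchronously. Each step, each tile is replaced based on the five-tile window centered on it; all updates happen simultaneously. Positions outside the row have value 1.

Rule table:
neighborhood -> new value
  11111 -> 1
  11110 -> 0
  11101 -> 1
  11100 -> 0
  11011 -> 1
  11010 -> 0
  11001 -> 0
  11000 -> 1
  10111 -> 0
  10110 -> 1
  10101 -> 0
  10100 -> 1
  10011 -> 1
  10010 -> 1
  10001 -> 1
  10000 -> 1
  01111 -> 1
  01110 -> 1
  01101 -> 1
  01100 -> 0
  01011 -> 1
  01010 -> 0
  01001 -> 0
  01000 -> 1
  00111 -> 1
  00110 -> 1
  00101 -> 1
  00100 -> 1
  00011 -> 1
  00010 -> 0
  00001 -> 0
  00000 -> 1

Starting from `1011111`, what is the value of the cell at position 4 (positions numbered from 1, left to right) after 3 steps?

step 1: 1101111
step 2: 0110111
step 3: 1111011
position 4 holds 1

1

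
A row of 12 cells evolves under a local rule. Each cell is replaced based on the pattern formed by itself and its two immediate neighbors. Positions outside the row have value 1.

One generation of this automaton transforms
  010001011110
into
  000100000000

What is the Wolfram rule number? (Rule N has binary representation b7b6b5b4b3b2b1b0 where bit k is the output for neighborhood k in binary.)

position 8: 111 → 0  (bit 7 = 0)
position 10: 110 → 0  (bit 6 = 0)
position 0: 101 → 0  (bit 5 = 0)
position 2: 100 → 0  (bit 4 = 0)
position 7: 011 → 0  (bit 3 = 0)
position 1: 010 → 0  (bit 2 = 0)
position 4: 001 → 0  (bit 1 = 0)
position 3: 000 → 1  (bit 0 = 1)
bits b7..b0 = 00000001 = 1

1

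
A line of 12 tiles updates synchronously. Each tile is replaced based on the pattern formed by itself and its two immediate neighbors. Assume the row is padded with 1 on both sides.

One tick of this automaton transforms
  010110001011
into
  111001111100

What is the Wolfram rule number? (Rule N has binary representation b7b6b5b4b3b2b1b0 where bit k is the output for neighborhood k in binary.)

55

position 11: 111 → 0  (bit 7 = 0)
position 4: 110 → 0  (bit 6 = 0)
position 0: 101 → 1  (bit 5 = 1)
position 5: 100 → 1  (bit 4 = 1)
position 3: 011 → 0  (bit 3 = 0)
position 1: 010 → 1  (bit 2 = 1)
position 7: 001 → 1  (bit 1 = 1)
position 6: 000 → 1  (bit 0 = 1)
bits b7..b0 = 00110111 = 55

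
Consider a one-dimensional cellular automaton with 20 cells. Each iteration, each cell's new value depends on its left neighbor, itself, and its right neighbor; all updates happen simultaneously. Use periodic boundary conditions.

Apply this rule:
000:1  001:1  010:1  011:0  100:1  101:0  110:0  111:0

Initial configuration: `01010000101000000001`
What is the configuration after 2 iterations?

01011111101111111111
01000000000000000000

01000000000000000000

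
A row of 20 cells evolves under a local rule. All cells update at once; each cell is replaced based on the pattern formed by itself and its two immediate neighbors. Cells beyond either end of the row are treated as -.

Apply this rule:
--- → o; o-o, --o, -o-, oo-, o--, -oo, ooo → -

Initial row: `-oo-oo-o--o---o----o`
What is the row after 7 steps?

------------o---oo--

step 1: ------------o---oo--
step 2: ooooooooooo---o----o
step 3: ------------o---oo--  (repeats step 1; period 2)
step 7: ------------o---oo--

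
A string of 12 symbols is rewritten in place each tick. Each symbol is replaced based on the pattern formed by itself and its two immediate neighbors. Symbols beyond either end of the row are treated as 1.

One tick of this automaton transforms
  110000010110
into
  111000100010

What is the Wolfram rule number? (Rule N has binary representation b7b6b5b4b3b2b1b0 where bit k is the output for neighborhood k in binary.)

210

position 0: 111 → 1  (bit 7 = 1)
position 1: 110 → 1  (bit 6 = 1)
position 8: 101 → 0  (bit 5 = 0)
position 2: 100 → 1  (bit 4 = 1)
position 9: 011 → 0  (bit 3 = 0)
position 7: 010 → 0  (bit 2 = 0)
position 6: 001 → 1  (bit 1 = 1)
position 3: 000 → 0  (bit 0 = 0)
bits b7..b0 = 11010010 = 210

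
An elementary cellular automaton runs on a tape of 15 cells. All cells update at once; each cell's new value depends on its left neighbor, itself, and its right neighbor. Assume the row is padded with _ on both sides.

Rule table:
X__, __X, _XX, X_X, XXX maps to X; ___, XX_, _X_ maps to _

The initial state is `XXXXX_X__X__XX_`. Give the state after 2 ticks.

XXX_X_XX_XXX_X_

XXXX_X_XX_XXX_X
XXX_X_XX_XXX_X_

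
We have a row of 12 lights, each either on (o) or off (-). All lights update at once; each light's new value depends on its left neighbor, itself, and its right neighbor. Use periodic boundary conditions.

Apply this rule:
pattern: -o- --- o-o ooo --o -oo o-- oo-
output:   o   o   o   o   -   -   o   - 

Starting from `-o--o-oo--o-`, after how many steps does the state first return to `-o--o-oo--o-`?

12

step 1: -oo-oo--o-oo
step 2: o--o--o-oo--
step 3: oo-oo-oo--o-
step 4: --o--o--o-oo
step 5: o-oo-oo-oo--
step 6: oo--o--o--o-
step 7: --o-oo-oo-oo
step 8: o-oo--o--o--
step 9: oo--o-oo-oo-
step 10: --o-oo--o--o
step 11: o-oo--o-oo-o
step 12: -o--o-oo--o-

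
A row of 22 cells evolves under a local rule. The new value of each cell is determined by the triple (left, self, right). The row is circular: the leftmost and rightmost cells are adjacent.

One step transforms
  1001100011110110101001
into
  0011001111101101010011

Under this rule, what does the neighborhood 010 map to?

At position 16 the neighborhood is 010; the next row has 0 there.

0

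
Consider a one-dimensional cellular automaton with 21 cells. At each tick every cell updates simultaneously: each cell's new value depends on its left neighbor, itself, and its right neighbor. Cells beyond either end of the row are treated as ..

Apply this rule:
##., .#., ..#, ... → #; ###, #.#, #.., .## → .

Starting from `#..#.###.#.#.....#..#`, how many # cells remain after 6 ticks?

#.##...#.#.#.#####.##
#..#.###.#.#.....#..#  (repeats tick 0; period 2)
tick 6: #..#.###.#.#.....#..#
count of #: 9

9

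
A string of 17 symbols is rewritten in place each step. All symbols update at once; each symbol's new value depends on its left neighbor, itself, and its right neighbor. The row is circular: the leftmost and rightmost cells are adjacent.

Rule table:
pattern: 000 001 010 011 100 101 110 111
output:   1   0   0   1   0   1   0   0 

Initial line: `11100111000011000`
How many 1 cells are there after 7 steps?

8

10000100011010010
00110001010100001
00100100101001100
10000000010001001
00111111000100001
00100000010001100
10001111000101001
count of 1: 8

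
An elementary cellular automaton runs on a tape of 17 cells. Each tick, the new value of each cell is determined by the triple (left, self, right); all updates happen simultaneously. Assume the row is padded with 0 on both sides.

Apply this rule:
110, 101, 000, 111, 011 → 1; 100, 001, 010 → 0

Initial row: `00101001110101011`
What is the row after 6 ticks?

10010001111010111
00000101111101111
11110011111111111
11110011111111111  (fixed point — unchanged through tick 6)

11110011111111111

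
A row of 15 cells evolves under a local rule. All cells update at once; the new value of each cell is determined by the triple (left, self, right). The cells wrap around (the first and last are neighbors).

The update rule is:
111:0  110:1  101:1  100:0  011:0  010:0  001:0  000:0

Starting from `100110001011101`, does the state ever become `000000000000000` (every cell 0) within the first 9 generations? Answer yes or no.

generation 1: 100010000100110
generation 2: 000000000000011
generation 3: 000000000000001
generation 4: 000000000000000
all cells are 0 at generation 4

yes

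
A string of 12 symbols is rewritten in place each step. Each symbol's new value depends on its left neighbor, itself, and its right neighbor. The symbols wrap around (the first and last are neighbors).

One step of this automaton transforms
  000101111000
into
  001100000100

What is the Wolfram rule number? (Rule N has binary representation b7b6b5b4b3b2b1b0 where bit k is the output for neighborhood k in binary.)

position 6: 111 → 0  (bit 7 = 0)
position 8: 110 → 0  (bit 6 = 0)
position 4: 101 → 0  (bit 5 = 0)
position 9: 100 → 1  (bit 4 = 1)
position 5: 011 → 0  (bit 3 = 0)
position 3: 010 → 1  (bit 2 = 1)
position 2: 001 → 1  (bit 1 = 1)
position 0: 000 → 0  (bit 0 = 0)
bits b7..b0 = 00010110 = 22

22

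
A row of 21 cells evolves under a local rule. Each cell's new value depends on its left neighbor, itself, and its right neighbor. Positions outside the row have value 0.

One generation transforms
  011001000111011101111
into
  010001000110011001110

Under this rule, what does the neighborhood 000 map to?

At position 7 the neighborhood is 000; the next row has 0 there.

0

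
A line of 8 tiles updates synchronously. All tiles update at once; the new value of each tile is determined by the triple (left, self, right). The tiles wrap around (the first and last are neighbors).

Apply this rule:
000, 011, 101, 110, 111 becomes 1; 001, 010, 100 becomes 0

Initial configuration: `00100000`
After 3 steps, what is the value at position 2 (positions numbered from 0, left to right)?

10001111
10101111
11011111
position 2 holds 0

0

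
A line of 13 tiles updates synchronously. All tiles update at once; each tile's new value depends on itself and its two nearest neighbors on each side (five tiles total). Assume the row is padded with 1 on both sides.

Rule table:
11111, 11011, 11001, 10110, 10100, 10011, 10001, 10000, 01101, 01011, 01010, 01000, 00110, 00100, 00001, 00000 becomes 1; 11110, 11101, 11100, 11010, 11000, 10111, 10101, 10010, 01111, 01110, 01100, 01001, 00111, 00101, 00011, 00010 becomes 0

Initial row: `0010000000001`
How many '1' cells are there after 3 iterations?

5

iteration 1: 1011111111100
iteration 2: 0100111110011
iteration 3: 0101001001100
count of 1: 5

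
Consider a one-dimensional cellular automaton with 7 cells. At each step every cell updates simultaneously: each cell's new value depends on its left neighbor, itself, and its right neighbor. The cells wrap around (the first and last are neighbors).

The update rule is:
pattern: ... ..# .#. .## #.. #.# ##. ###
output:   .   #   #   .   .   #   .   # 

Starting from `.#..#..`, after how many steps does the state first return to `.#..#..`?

step 1: ##.##..
step 2: ..#...#
step 3: .##..##
step 4: #...#..
step 5: #..##.#
step 6: ..#..#.
step 7: .##.##.
step 8: #..#...
step 9: #.##..#
step 10: .#...#.
step 11: ##..##.
step 12: ...#..#
step 13: ..##.##
step 14: .#..#..

14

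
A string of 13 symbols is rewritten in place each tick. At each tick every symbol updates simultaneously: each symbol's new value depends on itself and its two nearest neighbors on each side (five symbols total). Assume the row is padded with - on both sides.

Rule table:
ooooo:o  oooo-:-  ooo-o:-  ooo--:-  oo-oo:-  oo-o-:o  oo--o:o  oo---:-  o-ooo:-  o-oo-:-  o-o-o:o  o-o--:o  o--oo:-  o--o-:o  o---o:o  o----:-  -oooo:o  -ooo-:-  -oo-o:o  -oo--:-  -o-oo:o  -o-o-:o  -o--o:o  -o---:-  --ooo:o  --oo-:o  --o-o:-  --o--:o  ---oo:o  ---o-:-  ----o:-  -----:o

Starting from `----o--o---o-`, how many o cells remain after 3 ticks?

oo--oooo-o-o-
o-o-oo--oooo-
-ooo--o-oo---
count of o: 6

6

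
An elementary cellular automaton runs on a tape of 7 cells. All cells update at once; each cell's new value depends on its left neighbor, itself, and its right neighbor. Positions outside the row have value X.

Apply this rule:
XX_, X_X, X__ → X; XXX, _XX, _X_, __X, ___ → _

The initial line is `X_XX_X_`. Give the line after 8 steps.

XX_XX_X
_XX_XX_
X_XX_XX
XX_XX__
_XX_XX_  (repeats step 2; period 3)
step 8: _XX_XX_

_XX_XX_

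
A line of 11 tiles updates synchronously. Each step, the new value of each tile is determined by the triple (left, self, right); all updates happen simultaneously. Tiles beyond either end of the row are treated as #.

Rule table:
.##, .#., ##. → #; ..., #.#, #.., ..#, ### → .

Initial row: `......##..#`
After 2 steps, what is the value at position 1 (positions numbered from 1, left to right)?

.

step 1: ......##..#  (fixed point — unchanged through step 2)
position 1 holds .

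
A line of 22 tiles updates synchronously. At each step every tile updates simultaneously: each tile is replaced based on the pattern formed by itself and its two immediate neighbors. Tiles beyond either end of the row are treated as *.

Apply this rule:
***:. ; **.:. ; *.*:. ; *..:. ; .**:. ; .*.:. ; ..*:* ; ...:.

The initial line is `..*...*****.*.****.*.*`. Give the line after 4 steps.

..*................*..

step 1: .*...*................
step 2: ....*................*
step 3: ...*................*.
step 4: ..*................*..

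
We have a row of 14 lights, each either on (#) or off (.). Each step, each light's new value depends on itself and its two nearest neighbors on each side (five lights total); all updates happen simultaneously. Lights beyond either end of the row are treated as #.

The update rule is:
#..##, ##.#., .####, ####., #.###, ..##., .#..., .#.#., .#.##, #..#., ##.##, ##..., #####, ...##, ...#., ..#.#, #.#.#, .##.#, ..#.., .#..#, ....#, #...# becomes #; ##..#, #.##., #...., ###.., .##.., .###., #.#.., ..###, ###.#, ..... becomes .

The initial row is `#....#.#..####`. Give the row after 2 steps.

.#.####.##.###
######.#.#####

######.#.#####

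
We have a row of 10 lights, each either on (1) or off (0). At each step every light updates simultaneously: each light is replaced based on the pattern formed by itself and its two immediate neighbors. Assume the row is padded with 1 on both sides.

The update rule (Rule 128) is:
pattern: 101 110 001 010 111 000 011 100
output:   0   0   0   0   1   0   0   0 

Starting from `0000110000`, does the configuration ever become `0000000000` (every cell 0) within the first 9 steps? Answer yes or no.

yes

0000000000
all cells are 0 at step 1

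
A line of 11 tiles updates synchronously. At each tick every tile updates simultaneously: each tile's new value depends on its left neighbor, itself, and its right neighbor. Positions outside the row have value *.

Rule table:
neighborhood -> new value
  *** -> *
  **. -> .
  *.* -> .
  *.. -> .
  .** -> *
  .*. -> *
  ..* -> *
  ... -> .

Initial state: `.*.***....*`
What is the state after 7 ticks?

.*.*.******

.*.**....**
.*.*....***
.*.*...****
.*.*..*****
.*.*.******
.*.*.******  (fixed point — unchanged through tick 7)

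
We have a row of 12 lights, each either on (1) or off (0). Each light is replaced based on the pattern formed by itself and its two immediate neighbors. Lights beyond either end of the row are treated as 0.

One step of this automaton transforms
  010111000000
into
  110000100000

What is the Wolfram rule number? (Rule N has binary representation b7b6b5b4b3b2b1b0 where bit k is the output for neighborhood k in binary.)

22

position 4: 111 → 0  (bit 7 = 0)
position 5: 110 → 0  (bit 6 = 0)
position 2: 101 → 0  (bit 5 = 0)
position 6: 100 → 1  (bit 4 = 1)
position 3: 011 → 0  (bit 3 = 0)
position 1: 010 → 1  (bit 2 = 1)
position 0: 001 → 1  (bit 1 = 1)
position 7: 000 → 0  (bit 0 = 0)
bits b7..b0 = 00010110 = 22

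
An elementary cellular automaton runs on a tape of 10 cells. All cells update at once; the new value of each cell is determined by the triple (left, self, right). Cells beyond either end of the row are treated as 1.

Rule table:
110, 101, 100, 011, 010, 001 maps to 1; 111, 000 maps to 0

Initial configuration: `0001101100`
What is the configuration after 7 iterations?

1111000000

iteration 1: 1011111111
iteration 2: 1110000000
iteration 3: 0011000001
iteration 4: 1111100011
iteration 5: 0000110110
iteration 6: 1001111111
iteration 7: 1111000000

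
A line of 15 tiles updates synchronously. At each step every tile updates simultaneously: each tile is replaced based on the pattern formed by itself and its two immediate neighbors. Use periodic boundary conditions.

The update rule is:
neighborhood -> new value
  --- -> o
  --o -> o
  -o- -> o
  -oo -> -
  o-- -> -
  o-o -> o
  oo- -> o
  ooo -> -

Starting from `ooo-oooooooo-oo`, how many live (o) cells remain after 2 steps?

11

step 1: --oo-------oo--
step 2: oo-o-oooooo-o-o
count of o: 11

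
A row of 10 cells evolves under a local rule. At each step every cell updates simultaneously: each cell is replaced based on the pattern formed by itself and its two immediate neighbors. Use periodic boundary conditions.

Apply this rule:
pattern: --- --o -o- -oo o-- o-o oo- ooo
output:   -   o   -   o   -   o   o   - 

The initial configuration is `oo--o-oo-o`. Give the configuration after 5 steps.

oo-oo-ooo-

-o-o-ooooo
o-o-oo---o
oo-ooo--oo
-ooo-o-oo-
oo-oo-ooo-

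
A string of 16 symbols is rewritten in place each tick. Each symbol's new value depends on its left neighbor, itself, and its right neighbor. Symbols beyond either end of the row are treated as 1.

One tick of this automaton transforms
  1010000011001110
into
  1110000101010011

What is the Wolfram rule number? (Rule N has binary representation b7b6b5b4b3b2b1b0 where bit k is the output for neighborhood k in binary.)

position 13: 111 → 0  (bit 7 = 0)
position 0: 110 → 1  (bit 6 = 1)
position 1: 101 → 1  (bit 5 = 1)
position 3: 100 → 0  (bit 4 = 0)
position 8: 011 → 0  (bit 3 = 0)
position 2: 010 → 1  (bit 2 = 1)
position 7: 001 → 1  (bit 1 = 1)
position 4: 000 → 0  (bit 0 = 0)
bits b7..b0 = 01100110 = 102

102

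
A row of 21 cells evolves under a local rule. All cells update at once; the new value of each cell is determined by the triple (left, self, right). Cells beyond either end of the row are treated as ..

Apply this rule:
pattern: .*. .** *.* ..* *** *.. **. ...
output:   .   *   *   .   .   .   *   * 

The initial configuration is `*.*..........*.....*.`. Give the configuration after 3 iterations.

***...****..*.*.*.***

.*..********...***...
....*......*.*.*.*.**
***...****..*.*.*.***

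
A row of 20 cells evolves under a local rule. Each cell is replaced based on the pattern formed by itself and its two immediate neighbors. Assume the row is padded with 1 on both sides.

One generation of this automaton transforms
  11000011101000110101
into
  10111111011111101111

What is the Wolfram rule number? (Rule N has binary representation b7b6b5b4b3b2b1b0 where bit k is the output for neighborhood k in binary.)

191

position 0: 111 → 1  (bit 7 = 1)
position 1: 110 → 0  (bit 6 = 0)
position 9: 101 → 1  (bit 5 = 1)
position 2: 100 → 1  (bit 4 = 1)
position 6: 011 → 1  (bit 3 = 1)
position 10: 010 → 1  (bit 2 = 1)
position 5: 001 → 1  (bit 1 = 1)
position 3: 000 → 1  (bit 0 = 1)
bits b7..b0 = 10111111 = 191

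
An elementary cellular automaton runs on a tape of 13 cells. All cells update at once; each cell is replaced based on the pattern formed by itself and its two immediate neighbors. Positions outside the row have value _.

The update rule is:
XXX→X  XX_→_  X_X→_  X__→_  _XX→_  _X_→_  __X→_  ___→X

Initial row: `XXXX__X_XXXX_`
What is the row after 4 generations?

_X__________X

generation 1: _XX______XX__
generation 2: ____XXXX____X
generation 3: XXX__XX__XX__
generation 4: _X__________X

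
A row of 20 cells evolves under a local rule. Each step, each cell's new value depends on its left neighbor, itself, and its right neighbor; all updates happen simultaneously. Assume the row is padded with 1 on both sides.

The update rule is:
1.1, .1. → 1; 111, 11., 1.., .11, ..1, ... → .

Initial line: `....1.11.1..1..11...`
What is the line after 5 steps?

............1.......

....11..11..1.......
............1.......
............1.......  (fixed point — unchanged through step 5)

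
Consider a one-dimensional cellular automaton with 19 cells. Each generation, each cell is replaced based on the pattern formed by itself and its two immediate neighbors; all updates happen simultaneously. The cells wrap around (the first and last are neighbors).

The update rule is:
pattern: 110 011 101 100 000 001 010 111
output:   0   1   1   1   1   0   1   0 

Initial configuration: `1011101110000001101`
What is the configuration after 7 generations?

1010111111101000111

0110011001111101011
1101010101000011110
1011111111111010001
0110000000000111101
1101111111110100011
0011000000001111010
1010111111101000111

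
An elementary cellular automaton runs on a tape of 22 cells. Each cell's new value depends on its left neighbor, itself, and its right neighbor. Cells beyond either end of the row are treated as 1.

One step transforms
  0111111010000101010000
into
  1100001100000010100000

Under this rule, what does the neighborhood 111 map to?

At position 2 the neighborhood is 111; the next row has 0 there.

0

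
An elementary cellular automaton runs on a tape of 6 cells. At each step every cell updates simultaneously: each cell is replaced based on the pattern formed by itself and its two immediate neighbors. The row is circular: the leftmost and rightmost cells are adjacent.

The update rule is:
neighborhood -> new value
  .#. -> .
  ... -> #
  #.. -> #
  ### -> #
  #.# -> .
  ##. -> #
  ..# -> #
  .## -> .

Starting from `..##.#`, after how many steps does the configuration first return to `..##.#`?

3

step 1: ##.#..
step 2: .#..##
step 3: ..##.#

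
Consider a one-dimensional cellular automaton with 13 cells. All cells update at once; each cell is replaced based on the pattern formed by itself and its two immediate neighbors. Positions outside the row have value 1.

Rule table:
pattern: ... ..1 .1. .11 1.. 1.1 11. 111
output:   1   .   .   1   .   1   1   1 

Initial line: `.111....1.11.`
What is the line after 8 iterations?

iteration 1: 1111.11..1111
iteration 2: 1111111..1111
iteration 3: 1111111..1111  (fixed point — unchanged through iteration 8)

1111111..1111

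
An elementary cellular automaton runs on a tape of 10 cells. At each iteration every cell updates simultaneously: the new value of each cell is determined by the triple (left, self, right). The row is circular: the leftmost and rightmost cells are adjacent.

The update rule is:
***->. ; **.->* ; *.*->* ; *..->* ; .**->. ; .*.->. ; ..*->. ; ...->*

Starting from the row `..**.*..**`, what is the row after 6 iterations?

iteration 1: *..**.*..*
iteration 2: **..**.*..
iteration 3: .**..**.*.
iteration 4: ..**..**.*
iteration 5: *..**..**.
iteration 6: .*..**..**

.*..**..**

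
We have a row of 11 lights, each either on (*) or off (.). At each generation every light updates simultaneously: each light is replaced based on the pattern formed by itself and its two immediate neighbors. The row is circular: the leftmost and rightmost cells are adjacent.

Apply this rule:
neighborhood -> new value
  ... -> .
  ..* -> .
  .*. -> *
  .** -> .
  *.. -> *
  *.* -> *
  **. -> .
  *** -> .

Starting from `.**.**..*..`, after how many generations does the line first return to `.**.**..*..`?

22

...*..*.**.
...**.**..*
*....*..*.*
.*...**.**.
.**....*..*
*..*...**.*
.*.**....*.
.**..*...**
*..*.**....
**.**..*...
..*..*.**..
..**.**..*.
....*..*.**
*...**.**..
**....*..*.
..*...**.**
*.**....*..
**..*...**.
..*.**....*
*.**..*...*
.*..*.**...
.**.**..*..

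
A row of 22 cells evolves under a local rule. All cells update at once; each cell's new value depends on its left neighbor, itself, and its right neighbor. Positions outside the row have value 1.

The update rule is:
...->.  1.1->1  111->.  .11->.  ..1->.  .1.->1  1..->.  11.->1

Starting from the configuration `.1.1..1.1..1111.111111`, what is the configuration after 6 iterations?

1111..111.....11......
...1....1......1......
...1....1......1......  (fixed point — unchanged through iteration 6)

...1....1......1......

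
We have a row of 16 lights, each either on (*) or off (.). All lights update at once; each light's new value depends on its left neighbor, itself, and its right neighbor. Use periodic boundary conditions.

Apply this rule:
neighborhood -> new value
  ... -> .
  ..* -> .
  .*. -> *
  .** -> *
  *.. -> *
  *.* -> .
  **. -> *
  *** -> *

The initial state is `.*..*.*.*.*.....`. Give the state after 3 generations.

.**.*.*.*.****..

.**.*.*.*.**....
.**.*.*.*.***...
.**.*.*.*.****..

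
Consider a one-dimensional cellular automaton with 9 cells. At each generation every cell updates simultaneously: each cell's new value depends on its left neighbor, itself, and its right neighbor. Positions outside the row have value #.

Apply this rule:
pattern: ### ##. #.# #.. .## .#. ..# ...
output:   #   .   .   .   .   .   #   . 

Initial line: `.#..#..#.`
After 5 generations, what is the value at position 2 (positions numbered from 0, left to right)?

...#..#..
..#..#..#
.#..#..#.  (repeats generation 0; period 3)
generation 5: ..#..#..#
position 2 holds #

#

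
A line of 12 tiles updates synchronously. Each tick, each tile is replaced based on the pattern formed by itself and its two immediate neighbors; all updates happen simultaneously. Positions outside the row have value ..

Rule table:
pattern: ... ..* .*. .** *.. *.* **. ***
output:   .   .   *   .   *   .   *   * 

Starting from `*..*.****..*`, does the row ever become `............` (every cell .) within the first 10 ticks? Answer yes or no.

tick 1: **.*..****.*
tick 2: .*.**..***.*
tick 3: .*..**..**.*
tick 4: .**..**..*.*
tick 5: ..**..**.*.*
tick 6: ...**..*.*.*
tick 7: ....**.*.*.*
tick 8: .....*.*.*.*
tick 9: .....*.*.*.*  (fixed point — unchanged through tick 10)
tick 10 is .....*.*.*.*, still not uniform .

no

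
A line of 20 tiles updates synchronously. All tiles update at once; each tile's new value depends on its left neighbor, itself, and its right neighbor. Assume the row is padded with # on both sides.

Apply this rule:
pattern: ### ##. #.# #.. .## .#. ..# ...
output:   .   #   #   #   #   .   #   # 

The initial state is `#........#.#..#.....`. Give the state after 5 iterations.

############...#####

#########.#.##.#####
........##.#####....
############...#####
...........#####....
############...#####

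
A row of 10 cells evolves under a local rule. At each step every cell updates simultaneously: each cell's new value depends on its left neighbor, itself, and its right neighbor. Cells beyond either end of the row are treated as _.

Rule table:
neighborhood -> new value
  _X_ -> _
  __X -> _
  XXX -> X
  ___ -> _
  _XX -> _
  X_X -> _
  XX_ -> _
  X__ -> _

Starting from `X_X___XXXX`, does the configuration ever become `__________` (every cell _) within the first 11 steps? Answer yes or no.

step 1: _______XX_
step 2: __________
all cells are _ at step 2

yes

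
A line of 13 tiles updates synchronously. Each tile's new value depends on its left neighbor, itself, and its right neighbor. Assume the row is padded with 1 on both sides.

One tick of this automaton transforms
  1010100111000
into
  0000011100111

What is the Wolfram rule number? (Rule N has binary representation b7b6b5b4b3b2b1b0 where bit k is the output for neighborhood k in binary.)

27

position 8: 111 → 0  (bit 7 = 0)
position 0: 110 → 0  (bit 6 = 0)
position 1: 101 → 0  (bit 5 = 0)
position 5: 100 → 1  (bit 4 = 1)
position 7: 011 → 1  (bit 3 = 1)
position 2: 010 → 0  (bit 2 = 0)
position 6: 001 → 1  (bit 1 = 1)
position 11: 000 → 1  (bit 0 = 1)
bits b7..b0 = 00011011 = 27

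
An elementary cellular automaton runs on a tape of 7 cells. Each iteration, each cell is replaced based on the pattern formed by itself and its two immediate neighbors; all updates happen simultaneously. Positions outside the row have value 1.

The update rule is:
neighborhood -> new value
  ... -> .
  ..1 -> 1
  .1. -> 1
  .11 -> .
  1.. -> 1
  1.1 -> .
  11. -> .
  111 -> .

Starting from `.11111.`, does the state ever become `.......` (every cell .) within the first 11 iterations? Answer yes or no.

yes

.......
all cells are . at iteration 1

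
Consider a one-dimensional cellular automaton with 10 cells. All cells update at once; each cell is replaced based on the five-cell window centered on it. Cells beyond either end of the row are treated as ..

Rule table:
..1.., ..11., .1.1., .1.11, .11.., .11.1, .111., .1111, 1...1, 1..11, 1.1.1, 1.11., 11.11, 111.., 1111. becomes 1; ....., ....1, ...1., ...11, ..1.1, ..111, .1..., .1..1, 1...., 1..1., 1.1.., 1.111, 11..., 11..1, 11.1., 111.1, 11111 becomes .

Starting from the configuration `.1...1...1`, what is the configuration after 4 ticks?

.1.1.1.1.1
..1111111.
...1...11.
...1.1.11.

...1.1.11.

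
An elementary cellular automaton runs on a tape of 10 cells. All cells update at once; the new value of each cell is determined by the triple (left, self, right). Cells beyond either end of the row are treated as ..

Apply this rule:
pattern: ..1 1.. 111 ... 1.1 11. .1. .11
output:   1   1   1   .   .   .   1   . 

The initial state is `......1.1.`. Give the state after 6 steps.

step 1: .....11.11
step 2: ....1.....
step 3: ...111....
step 4: ..1.1.1...
step 5: .11.1.11..
step 6: 1...1...1.

1...1...1.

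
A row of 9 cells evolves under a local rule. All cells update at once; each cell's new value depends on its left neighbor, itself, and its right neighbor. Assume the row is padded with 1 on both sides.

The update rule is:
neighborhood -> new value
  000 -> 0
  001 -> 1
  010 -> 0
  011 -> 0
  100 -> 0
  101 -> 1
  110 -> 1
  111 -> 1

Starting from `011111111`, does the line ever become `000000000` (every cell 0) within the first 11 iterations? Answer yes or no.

no

101111111
110111111
111011111
111101111
111110111
111111011
111111101
111111110
111111111
111111111  (fixed point — unchanged through iteration 11)
iteration 11 is 111111111, still not uniform 0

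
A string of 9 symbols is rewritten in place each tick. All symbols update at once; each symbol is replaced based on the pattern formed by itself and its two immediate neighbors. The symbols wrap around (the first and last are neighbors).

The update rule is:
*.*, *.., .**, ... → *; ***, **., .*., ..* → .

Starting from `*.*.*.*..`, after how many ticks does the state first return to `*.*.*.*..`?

9

tick 1: .*.*.*.*.
tick 2: ..*.*.*.*
tick 3: *..*.*.*.
tick 4: .*..*.*.*
tick 5: *.*..*.*.
tick 6: .*.*..*.*
tick 7: *.*.*..*.
tick 8: .*.*.*..*
tick 9: *.*.*.*..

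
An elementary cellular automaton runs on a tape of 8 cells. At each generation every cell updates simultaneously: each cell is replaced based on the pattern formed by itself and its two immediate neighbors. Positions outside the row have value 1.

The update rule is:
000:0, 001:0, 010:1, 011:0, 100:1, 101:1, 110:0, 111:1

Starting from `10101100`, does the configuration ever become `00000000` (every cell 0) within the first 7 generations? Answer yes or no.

no

01110010
10101011
01111101
10111010
01010111
11111011
11110101
generation 7 is 11110101, still not uniform 0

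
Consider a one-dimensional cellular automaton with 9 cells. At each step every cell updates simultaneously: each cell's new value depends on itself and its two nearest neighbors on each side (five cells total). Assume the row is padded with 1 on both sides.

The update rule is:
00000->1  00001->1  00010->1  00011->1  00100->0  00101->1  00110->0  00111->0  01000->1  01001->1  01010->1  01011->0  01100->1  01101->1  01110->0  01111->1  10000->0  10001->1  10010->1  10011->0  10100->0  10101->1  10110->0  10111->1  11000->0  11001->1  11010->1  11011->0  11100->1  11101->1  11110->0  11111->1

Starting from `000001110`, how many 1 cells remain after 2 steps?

001110010
100011110
count of 1: 5

5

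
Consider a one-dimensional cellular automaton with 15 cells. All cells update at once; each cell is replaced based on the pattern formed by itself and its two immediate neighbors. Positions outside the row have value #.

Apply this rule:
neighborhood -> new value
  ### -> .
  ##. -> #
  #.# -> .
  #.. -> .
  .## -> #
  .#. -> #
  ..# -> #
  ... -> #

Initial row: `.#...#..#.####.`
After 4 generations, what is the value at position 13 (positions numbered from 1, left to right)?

#

generation 1: .#.###.##.#..#.
generation 2: .#.#.#.##.#.##.
generation 3: .#.#.#.##.#.##.  (fixed point — unchanged through generation 4)
position 13 holds #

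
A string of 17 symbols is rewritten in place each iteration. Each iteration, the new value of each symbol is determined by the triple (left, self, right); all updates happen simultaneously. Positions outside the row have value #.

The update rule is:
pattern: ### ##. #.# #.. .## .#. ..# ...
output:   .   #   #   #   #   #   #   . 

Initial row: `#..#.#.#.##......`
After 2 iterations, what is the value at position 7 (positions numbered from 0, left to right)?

.

############....#
...........##..##
position 7 holds .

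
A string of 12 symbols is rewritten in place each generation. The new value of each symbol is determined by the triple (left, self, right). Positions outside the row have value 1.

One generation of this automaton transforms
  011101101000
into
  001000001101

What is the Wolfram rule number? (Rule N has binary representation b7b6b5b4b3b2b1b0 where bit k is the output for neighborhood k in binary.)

position 2: 111 → 1  (bit 7 = 1)
position 3: 110 → 0  (bit 6 = 0)
position 0: 101 → 0  (bit 5 = 0)
position 9: 100 → 1  (bit 4 = 1)
position 1: 011 → 0  (bit 3 = 0)
position 8: 010 → 1  (bit 2 = 1)
position 11: 001 → 1  (bit 1 = 1)
position 10: 000 → 0  (bit 0 = 0)
bits b7..b0 = 10010110 = 150

150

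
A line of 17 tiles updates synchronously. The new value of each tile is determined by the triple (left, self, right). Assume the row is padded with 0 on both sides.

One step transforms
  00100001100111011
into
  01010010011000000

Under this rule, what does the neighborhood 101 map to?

At position 14 the neighborhood is 101; the next row has 0 there.

0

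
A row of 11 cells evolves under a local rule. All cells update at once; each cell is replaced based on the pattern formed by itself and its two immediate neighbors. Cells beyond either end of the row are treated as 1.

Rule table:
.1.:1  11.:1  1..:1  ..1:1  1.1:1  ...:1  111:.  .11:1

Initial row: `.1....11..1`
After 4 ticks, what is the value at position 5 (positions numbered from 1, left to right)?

11111111111
...........
11111111111  (repeats tick 1; period 2)
tick 4: ...........
position 5 holds .

.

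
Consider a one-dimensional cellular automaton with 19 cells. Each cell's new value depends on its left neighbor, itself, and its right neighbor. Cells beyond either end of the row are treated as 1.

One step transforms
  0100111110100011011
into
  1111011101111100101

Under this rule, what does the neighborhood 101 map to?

At position 0 the neighborhood is 101; the next row has 1 there.

1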